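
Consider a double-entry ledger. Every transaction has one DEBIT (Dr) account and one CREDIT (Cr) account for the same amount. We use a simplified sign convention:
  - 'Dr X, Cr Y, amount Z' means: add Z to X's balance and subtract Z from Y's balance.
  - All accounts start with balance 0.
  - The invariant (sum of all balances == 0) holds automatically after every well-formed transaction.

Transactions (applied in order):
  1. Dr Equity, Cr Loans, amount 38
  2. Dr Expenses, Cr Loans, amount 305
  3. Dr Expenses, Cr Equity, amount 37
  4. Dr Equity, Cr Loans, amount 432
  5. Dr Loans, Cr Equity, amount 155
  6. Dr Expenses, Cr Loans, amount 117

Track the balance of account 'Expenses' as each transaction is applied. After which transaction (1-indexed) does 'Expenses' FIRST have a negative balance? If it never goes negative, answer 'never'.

After txn 1: Expenses=0
After txn 2: Expenses=305
After txn 3: Expenses=342
After txn 4: Expenses=342
After txn 5: Expenses=342
After txn 6: Expenses=459

Answer: never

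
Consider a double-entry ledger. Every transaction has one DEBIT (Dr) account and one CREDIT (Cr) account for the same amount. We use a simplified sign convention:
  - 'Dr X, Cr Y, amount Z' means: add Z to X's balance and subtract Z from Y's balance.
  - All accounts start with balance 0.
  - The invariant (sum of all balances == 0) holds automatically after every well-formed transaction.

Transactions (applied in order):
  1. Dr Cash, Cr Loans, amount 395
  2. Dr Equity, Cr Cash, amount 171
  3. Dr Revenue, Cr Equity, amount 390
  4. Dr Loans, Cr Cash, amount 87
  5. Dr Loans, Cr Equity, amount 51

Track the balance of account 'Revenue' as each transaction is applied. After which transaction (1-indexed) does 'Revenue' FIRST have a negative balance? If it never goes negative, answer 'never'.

Answer: never

Derivation:
After txn 1: Revenue=0
After txn 2: Revenue=0
After txn 3: Revenue=390
After txn 4: Revenue=390
After txn 5: Revenue=390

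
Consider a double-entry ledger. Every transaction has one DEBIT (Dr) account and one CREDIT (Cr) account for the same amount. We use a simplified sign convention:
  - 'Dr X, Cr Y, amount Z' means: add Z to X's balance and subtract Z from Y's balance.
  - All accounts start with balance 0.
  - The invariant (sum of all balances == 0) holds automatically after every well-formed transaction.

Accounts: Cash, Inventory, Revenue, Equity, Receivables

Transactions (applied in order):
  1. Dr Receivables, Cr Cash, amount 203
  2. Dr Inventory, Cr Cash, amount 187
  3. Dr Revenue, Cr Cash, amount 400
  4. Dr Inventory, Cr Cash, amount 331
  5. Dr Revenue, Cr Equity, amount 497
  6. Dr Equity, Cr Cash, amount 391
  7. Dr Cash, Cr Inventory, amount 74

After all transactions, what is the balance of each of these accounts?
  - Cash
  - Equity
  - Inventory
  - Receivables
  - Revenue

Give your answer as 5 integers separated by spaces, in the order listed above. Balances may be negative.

After txn 1 (Dr Receivables, Cr Cash, amount 203): Cash=-203 Receivables=203
After txn 2 (Dr Inventory, Cr Cash, amount 187): Cash=-390 Inventory=187 Receivables=203
After txn 3 (Dr Revenue, Cr Cash, amount 400): Cash=-790 Inventory=187 Receivables=203 Revenue=400
After txn 4 (Dr Inventory, Cr Cash, amount 331): Cash=-1121 Inventory=518 Receivables=203 Revenue=400
After txn 5 (Dr Revenue, Cr Equity, amount 497): Cash=-1121 Equity=-497 Inventory=518 Receivables=203 Revenue=897
After txn 6 (Dr Equity, Cr Cash, amount 391): Cash=-1512 Equity=-106 Inventory=518 Receivables=203 Revenue=897
After txn 7 (Dr Cash, Cr Inventory, amount 74): Cash=-1438 Equity=-106 Inventory=444 Receivables=203 Revenue=897

Answer: -1438 -106 444 203 897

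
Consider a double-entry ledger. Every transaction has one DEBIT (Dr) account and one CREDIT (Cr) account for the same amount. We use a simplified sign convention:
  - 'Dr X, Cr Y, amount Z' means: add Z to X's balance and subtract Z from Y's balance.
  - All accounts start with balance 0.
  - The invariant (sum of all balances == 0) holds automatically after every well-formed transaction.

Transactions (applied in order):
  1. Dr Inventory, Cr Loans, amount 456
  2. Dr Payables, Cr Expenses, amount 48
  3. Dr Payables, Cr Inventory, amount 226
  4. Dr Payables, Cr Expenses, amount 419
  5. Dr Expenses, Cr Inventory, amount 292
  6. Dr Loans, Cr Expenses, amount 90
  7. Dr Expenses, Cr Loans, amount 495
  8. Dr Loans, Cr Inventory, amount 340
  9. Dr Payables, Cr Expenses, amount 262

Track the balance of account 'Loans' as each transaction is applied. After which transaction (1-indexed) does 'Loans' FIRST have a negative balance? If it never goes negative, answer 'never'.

Answer: 1

Derivation:
After txn 1: Loans=-456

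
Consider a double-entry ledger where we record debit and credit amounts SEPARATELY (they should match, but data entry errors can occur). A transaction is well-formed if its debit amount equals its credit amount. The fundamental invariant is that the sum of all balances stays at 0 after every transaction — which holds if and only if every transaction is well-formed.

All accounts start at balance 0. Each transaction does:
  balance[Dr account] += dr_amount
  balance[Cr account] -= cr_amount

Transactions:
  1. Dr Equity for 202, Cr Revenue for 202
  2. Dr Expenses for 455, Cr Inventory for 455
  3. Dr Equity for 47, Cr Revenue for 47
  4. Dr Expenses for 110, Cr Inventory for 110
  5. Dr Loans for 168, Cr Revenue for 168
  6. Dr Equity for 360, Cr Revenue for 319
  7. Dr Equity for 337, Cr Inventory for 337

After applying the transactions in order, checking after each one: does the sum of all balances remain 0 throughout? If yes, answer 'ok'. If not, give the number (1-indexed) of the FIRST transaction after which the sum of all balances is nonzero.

Answer: 6

Derivation:
After txn 1: dr=202 cr=202 sum_balances=0
After txn 2: dr=455 cr=455 sum_balances=0
After txn 3: dr=47 cr=47 sum_balances=0
After txn 4: dr=110 cr=110 sum_balances=0
After txn 5: dr=168 cr=168 sum_balances=0
After txn 6: dr=360 cr=319 sum_balances=41
After txn 7: dr=337 cr=337 sum_balances=41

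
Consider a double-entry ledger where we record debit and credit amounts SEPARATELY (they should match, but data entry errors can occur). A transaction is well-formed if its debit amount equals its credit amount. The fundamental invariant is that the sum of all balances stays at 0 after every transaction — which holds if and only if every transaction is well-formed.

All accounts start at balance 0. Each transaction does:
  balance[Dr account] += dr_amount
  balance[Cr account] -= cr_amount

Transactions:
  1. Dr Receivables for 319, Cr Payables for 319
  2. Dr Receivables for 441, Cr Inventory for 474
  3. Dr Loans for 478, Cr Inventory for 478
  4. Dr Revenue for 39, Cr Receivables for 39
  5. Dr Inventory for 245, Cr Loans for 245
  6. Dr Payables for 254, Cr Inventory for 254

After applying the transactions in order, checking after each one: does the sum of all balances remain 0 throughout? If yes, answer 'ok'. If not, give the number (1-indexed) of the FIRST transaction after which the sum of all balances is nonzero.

After txn 1: dr=319 cr=319 sum_balances=0
After txn 2: dr=441 cr=474 sum_balances=-33
After txn 3: dr=478 cr=478 sum_balances=-33
After txn 4: dr=39 cr=39 sum_balances=-33
After txn 5: dr=245 cr=245 sum_balances=-33
After txn 6: dr=254 cr=254 sum_balances=-33

Answer: 2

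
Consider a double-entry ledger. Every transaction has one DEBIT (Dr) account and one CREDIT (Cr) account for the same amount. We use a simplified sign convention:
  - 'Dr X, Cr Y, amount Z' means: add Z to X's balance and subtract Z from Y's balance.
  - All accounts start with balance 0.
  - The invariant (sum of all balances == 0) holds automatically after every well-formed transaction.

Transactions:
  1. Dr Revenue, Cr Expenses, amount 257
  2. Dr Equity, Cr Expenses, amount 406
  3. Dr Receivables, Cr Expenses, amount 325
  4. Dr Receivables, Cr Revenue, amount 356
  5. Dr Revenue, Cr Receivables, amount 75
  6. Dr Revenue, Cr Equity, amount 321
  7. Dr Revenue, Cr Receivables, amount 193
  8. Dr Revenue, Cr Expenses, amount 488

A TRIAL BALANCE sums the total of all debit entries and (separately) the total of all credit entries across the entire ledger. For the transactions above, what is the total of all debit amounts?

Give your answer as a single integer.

Txn 1: debit+=257
Txn 2: debit+=406
Txn 3: debit+=325
Txn 4: debit+=356
Txn 5: debit+=75
Txn 6: debit+=321
Txn 7: debit+=193
Txn 8: debit+=488
Total debits = 2421

Answer: 2421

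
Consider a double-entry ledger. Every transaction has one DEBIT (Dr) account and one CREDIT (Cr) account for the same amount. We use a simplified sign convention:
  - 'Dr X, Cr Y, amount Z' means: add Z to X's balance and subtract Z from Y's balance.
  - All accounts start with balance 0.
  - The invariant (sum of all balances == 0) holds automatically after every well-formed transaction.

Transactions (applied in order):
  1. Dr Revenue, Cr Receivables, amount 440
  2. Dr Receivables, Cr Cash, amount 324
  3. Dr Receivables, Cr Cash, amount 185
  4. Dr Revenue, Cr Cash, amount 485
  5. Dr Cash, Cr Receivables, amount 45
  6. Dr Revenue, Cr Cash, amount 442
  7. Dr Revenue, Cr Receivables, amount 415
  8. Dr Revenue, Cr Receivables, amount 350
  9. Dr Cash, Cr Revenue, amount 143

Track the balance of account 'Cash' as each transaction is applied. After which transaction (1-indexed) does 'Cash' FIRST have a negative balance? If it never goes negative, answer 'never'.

Answer: 2

Derivation:
After txn 1: Cash=0
After txn 2: Cash=-324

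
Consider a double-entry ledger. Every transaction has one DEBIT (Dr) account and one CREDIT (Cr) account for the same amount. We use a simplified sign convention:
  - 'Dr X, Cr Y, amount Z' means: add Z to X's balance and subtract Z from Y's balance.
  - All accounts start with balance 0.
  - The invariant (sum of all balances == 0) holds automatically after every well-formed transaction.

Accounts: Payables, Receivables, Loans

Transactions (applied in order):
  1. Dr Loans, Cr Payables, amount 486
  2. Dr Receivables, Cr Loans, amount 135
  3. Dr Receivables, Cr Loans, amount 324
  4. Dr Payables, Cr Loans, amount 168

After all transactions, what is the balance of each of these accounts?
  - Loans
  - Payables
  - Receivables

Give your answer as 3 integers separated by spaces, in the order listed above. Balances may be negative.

After txn 1 (Dr Loans, Cr Payables, amount 486): Loans=486 Payables=-486
After txn 2 (Dr Receivables, Cr Loans, amount 135): Loans=351 Payables=-486 Receivables=135
After txn 3 (Dr Receivables, Cr Loans, amount 324): Loans=27 Payables=-486 Receivables=459
After txn 4 (Dr Payables, Cr Loans, amount 168): Loans=-141 Payables=-318 Receivables=459

Answer: -141 -318 459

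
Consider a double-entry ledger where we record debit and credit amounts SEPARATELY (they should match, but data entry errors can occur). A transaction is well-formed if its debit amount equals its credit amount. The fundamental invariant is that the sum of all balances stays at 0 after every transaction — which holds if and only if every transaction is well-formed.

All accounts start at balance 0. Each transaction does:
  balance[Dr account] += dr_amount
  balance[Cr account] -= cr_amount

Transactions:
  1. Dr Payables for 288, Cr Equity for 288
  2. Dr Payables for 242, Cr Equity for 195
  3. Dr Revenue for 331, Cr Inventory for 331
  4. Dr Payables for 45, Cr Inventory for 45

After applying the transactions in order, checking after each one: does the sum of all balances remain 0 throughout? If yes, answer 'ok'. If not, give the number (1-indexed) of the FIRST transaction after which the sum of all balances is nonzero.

Answer: 2

Derivation:
After txn 1: dr=288 cr=288 sum_balances=0
After txn 2: dr=242 cr=195 sum_balances=47
After txn 3: dr=331 cr=331 sum_balances=47
After txn 4: dr=45 cr=45 sum_balances=47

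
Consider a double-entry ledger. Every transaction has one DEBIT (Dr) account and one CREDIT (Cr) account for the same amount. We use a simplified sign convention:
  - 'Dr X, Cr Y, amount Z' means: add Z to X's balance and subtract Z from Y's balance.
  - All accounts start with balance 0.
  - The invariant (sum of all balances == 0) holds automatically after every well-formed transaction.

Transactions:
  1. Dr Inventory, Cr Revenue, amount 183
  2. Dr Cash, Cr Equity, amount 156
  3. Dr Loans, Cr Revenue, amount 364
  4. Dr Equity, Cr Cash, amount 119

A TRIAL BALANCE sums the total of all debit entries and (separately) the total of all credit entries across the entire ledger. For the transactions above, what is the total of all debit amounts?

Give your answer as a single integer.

Txn 1: debit+=183
Txn 2: debit+=156
Txn 3: debit+=364
Txn 4: debit+=119
Total debits = 822

Answer: 822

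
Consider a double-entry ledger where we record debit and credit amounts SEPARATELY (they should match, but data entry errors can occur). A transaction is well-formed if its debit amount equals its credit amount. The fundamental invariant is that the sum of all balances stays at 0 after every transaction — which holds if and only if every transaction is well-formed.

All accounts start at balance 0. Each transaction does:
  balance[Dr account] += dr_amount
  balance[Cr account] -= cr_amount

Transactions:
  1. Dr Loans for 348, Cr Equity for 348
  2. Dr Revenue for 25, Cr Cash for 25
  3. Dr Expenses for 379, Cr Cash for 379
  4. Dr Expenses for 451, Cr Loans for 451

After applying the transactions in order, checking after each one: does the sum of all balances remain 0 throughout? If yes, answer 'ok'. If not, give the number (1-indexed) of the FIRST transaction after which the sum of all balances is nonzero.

After txn 1: dr=348 cr=348 sum_balances=0
After txn 2: dr=25 cr=25 sum_balances=0
After txn 3: dr=379 cr=379 sum_balances=0
After txn 4: dr=451 cr=451 sum_balances=0

Answer: ok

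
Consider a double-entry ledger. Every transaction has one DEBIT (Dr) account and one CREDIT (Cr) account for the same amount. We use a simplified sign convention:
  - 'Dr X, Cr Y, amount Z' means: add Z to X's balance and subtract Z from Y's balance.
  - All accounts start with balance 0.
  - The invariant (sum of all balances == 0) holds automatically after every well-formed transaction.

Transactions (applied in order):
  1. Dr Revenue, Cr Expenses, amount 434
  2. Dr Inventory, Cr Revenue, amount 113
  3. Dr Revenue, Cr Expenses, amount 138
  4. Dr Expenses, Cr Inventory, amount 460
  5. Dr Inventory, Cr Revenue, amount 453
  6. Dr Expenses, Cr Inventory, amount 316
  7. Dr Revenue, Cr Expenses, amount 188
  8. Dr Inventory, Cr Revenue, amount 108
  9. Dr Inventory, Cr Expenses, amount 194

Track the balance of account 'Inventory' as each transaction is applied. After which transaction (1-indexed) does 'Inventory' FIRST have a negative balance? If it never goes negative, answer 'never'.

After txn 1: Inventory=0
After txn 2: Inventory=113
After txn 3: Inventory=113
After txn 4: Inventory=-347

Answer: 4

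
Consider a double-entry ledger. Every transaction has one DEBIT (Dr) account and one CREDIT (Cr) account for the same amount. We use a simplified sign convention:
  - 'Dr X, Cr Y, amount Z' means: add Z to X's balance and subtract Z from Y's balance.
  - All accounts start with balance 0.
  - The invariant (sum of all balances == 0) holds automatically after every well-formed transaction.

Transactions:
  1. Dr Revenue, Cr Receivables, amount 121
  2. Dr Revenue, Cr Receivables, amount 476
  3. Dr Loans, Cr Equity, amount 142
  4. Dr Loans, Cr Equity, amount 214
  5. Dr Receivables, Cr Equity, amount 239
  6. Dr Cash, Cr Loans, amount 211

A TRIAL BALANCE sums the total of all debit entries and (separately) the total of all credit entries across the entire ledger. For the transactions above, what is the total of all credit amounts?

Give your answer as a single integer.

Txn 1: credit+=121
Txn 2: credit+=476
Txn 3: credit+=142
Txn 4: credit+=214
Txn 5: credit+=239
Txn 6: credit+=211
Total credits = 1403

Answer: 1403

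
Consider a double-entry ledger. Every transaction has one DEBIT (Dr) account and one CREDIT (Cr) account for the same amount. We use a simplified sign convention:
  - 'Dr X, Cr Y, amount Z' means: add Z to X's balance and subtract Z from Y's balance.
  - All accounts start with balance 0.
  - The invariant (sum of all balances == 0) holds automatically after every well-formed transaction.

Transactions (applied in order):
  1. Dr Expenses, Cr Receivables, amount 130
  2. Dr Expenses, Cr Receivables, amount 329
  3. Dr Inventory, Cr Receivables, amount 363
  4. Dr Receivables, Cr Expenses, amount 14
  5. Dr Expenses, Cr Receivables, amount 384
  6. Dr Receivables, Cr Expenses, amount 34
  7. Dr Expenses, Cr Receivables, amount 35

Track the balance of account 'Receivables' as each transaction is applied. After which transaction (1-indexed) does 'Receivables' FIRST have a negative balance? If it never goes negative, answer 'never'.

Answer: 1

Derivation:
After txn 1: Receivables=-130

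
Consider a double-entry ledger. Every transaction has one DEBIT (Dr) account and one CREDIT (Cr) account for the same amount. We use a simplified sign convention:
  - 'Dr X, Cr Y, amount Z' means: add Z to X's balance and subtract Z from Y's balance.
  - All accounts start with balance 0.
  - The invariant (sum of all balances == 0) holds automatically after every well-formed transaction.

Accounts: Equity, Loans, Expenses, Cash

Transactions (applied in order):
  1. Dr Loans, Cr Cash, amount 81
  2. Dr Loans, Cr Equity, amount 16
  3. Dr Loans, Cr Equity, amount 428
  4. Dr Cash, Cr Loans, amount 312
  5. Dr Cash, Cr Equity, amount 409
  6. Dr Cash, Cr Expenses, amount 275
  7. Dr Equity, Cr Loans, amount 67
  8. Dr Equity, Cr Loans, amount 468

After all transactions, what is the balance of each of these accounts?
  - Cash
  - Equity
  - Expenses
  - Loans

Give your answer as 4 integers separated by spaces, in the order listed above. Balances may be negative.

After txn 1 (Dr Loans, Cr Cash, amount 81): Cash=-81 Loans=81
After txn 2 (Dr Loans, Cr Equity, amount 16): Cash=-81 Equity=-16 Loans=97
After txn 3 (Dr Loans, Cr Equity, amount 428): Cash=-81 Equity=-444 Loans=525
After txn 4 (Dr Cash, Cr Loans, amount 312): Cash=231 Equity=-444 Loans=213
After txn 5 (Dr Cash, Cr Equity, amount 409): Cash=640 Equity=-853 Loans=213
After txn 6 (Dr Cash, Cr Expenses, amount 275): Cash=915 Equity=-853 Expenses=-275 Loans=213
After txn 7 (Dr Equity, Cr Loans, amount 67): Cash=915 Equity=-786 Expenses=-275 Loans=146
After txn 8 (Dr Equity, Cr Loans, amount 468): Cash=915 Equity=-318 Expenses=-275 Loans=-322

Answer: 915 -318 -275 -322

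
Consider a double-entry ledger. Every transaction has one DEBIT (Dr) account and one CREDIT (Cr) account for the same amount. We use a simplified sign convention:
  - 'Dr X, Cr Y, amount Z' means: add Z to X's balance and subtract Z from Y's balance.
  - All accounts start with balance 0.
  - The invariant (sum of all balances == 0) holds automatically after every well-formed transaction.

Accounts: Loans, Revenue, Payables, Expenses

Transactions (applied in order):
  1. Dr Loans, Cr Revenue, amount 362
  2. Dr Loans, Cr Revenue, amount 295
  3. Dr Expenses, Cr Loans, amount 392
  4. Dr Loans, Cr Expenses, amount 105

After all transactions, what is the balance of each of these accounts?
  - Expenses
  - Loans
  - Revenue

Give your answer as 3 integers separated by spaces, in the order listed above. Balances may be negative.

Answer: 287 370 -657

Derivation:
After txn 1 (Dr Loans, Cr Revenue, amount 362): Loans=362 Revenue=-362
After txn 2 (Dr Loans, Cr Revenue, amount 295): Loans=657 Revenue=-657
After txn 3 (Dr Expenses, Cr Loans, amount 392): Expenses=392 Loans=265 Revenue=-657
After txn 4 (Dr Loans, Cr Expenses, amount 105): Expenses=287 Loans=370 Revenue=-657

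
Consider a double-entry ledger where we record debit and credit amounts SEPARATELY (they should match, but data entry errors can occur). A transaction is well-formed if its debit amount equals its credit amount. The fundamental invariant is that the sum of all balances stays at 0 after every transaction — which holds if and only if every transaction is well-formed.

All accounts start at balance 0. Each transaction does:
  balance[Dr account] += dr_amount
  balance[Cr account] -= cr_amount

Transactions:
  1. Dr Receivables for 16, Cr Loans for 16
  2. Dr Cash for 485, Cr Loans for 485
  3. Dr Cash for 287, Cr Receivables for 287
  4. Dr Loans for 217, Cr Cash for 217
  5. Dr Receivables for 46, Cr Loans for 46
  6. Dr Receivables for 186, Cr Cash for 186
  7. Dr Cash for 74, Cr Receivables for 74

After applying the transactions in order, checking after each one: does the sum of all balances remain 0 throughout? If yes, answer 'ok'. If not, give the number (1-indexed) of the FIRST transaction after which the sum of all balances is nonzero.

Answer: ok

Derivation:
After txn 1: dr=16 cr=16 sum_balances=0
After txn 2: dr=485 cr=485 sum_balances=0
After txn 3: dr=287 cr=287 sum_balances=0
After txn 4: dr=217 cr=217 sum_balances=0
After txn 5: dr=46 cr=46 sum_balances=0
After txn 6: dr=186 cr=186 sum_balances=0
After txn 7: dr=74 cr=74 sum_balances=0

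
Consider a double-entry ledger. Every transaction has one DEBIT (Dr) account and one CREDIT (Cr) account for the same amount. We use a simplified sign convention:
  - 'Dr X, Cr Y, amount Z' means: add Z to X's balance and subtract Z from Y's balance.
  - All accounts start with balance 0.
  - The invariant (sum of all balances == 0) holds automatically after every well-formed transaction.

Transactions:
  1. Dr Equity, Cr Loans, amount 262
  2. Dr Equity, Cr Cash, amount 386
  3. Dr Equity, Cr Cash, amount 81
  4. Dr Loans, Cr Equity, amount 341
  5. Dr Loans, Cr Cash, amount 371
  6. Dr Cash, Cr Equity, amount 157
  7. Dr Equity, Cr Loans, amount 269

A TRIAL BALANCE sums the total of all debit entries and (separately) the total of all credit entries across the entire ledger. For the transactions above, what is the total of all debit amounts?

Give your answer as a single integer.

Txn 1: debit+=262
Txn 2: debit+=386
Txn 3: debit+=81
Txn 4: debit+=341
Txn 5: debit+=371
Txn 6: debit+=157
Txn 7: debit+=269
Total debits = 1867

Answer: 1867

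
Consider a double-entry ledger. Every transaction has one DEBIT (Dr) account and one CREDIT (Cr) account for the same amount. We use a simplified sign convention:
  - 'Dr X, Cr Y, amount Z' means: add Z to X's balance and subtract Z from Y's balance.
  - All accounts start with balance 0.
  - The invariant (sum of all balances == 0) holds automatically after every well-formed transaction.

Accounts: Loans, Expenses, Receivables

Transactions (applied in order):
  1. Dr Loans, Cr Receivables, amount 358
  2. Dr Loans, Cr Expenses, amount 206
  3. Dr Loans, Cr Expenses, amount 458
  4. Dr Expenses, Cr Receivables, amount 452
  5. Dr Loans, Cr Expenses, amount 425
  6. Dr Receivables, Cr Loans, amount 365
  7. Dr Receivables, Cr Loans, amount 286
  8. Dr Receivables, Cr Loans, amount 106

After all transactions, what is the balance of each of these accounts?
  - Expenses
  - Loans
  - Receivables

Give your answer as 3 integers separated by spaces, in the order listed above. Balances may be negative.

Answer: -637 690 -53

Derivation:
After txn 1 (Dr Loans, Cr Receivables, amount 358): Loans=358 Receivables=-358
After txn 2 (Dr Loans, Cr Expenses, amount 206): Expenses=-206 Loans=564 Receivables=-358
After txn 3 (Dr Loans, Cr Expenses, amount 458): Expenses=-664 Loans=1022 Receivables=-358
After txn 4 (Dr Expenses, Cr Receivables, amount 452): Expenses=-212 Loans=1022 Receivables=-810
After txn 5 (Dr Loans, Cr Expenses, amount 425): Expenses=-637 Loans=1447 Receivables=-810
After txn 6 (Dr Receivables, Cr Loans, amount 365): Expenses=-637 Loans=1082 Receivables=-445
After txn 7 (Dr Receivables, Cr Loans, amount 286): Expenses=-637 Loans=796 Receivables=-159
After txn 8 (Dr Receivables, Cr Loans, amount 106): Expenses=-637 Loans=690 Receivables=-53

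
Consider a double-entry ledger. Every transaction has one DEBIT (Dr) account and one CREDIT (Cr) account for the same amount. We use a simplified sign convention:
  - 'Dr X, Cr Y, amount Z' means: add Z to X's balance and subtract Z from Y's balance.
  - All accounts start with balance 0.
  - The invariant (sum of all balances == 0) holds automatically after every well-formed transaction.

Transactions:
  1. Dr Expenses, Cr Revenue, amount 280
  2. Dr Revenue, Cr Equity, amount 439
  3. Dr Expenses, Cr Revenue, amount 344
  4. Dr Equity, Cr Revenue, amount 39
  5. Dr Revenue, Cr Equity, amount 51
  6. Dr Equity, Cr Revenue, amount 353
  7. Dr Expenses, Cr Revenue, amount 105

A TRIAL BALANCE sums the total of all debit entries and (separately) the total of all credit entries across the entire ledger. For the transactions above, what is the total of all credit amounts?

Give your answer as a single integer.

Txn 1: credit+=280
Txn 2: credit+=439
Txn 3: credit+=344
Txn 4: credit+=39
Txn 5: credit+=51
Txn 6: credit+=353
Txn 7: credit+=105
Total credits = 1611

Answer: 1611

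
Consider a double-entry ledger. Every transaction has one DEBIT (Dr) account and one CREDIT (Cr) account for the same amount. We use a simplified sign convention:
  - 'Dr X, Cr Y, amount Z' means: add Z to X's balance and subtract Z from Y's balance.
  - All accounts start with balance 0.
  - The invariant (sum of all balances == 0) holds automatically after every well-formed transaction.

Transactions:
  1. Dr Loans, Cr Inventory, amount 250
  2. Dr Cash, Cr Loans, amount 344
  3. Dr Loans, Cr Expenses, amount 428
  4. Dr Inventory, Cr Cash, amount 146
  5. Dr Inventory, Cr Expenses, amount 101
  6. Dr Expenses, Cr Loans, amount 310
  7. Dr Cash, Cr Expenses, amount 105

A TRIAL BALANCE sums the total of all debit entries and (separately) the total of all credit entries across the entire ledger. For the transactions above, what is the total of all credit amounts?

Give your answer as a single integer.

Answer: 1684

Derivation:
Txn 1: credit+=250
Txn 2: credit+=344
Txn 3: credit+=428
Txn 4: credit+=146
Txn 5: credit+=101
Txn 6: credit+=310
Txn 7: credit+=105
Total credits = 1684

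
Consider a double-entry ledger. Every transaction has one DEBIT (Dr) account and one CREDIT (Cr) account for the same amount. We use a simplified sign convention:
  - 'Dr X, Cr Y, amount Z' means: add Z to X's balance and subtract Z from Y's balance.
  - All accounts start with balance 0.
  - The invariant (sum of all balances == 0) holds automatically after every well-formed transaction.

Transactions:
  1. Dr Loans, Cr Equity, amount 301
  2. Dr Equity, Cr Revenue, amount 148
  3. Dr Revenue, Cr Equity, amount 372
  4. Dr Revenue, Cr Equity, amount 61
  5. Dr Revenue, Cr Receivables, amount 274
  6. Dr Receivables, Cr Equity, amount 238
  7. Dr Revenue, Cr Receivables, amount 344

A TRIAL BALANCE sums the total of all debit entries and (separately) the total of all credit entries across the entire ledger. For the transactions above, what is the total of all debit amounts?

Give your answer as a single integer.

Txn 1: debit+=301
Txn 2: debit+=148
Txn 3: debit+=372
Txn 4: debit+=61
Txn 5: debit+=274
Txn 6: debit+=238
Txn 7: debit+=344
Total debits = 1738

Answer: 1738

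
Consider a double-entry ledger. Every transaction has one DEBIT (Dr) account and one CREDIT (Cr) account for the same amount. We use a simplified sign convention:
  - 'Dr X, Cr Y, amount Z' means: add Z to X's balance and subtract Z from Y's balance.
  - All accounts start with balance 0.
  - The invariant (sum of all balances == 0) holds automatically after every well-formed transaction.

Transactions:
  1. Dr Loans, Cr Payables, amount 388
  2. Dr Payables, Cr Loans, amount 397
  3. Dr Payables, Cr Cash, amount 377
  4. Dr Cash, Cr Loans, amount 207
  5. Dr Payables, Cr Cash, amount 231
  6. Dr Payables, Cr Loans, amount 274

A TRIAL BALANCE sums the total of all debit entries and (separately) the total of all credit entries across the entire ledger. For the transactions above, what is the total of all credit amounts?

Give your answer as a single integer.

Txn 1: credit+=388
Txn 2: credit+=397
Txn 3: credit+=377
Txn 4: credit+=207
Txn 5: credit+=231
Txn 6: credit+=274
Total credits = 1874

Answer: 1874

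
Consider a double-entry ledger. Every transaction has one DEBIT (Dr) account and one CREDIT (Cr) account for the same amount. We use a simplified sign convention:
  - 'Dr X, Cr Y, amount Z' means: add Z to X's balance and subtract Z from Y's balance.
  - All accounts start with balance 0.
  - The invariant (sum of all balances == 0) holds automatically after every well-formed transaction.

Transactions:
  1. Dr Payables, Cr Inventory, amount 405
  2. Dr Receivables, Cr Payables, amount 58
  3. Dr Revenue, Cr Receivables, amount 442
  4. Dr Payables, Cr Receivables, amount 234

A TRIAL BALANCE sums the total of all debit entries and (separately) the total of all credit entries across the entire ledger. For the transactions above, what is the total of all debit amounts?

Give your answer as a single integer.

Txn 1: debit+=405
Txn 2: debit+=58
Txn 3: debit+=442
Txn 4: debit+=234
Total debits = 1139

Answer: 1139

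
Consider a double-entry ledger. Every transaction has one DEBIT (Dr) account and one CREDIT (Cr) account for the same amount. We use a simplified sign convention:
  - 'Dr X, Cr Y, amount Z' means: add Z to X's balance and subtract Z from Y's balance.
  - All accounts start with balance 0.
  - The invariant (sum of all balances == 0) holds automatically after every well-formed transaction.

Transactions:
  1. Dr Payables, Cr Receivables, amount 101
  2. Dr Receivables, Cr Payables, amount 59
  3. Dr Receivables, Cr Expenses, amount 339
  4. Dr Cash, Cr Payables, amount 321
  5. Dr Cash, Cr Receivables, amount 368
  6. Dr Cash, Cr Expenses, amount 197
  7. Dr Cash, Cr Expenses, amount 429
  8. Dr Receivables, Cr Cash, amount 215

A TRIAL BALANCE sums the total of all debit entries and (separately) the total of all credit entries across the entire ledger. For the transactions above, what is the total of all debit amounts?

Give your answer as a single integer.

Answer: 2029

Derivation:
Txn 1: debit+=101
Txn 2: debit+=59
Txn 3: debit+=339
Txn 4: debit+=321
Txn 5: debit+=368
Txn 6: debit+=197
Txn 7: debit+=429
Txn 8: debit+=215
Total debits = 2029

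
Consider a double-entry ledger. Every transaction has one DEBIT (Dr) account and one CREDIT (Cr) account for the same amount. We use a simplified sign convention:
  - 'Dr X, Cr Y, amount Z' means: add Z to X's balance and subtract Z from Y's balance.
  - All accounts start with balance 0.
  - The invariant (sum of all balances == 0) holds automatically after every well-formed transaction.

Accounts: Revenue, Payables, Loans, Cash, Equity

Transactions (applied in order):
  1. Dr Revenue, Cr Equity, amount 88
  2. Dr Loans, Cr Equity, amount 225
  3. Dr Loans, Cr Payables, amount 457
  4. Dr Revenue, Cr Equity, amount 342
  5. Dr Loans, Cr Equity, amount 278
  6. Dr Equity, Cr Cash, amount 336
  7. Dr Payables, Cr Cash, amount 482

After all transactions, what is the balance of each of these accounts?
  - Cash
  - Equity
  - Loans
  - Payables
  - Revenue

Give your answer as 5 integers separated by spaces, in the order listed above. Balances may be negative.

Answer: -818 -597 960 25 430

Derivation:
After txn 1 (Dr Revenue, Cr Equity, amount 88): Equity=-88 Revenue=88
After txn 2 (Dr Loans, Cr Equity, amount 225): Equity=-313 Loans=225 Revenue=88
After txn 3 (Dr Loans, Cr Payables, amount 457): Equity=-313 Loans=682 Payables=-457 Revenue=88
After txn 4 (Dr Revenue, Cr Equity, amount 342): Equity=-655 Loans=682 Payables=-457 Revenue=430
After txn 5 (Dr Loans, Cr Equity, amount 278): Equity=-933 Loans=960 Payables=-457 Revenue=430
After txn 6 (Dr Equity, Cr Cash, amount 336): Cash=-336 Equity=-597 Loans=960 Payables=-457 Revenue=430
After txn 7 (Dr Payables, Cr Cash, amount 482): Cash=-818 Equity=-597 Loans=960 Payables=25 Revenue=430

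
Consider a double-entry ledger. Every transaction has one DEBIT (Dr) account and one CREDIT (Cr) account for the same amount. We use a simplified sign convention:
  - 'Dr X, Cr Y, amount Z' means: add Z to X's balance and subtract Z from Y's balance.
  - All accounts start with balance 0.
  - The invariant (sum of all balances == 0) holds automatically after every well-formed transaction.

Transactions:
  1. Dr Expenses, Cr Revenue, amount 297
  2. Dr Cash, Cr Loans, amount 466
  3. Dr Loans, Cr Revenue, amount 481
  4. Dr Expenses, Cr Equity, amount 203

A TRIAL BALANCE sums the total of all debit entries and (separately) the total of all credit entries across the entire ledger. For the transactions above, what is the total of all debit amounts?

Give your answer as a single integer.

Answer: 1447

Derivation:
Txn 1: debit+=297
Txn 2: debit+=466
Txn 3: debit+=481
Txn 4: debit+=203
Total debits = 1447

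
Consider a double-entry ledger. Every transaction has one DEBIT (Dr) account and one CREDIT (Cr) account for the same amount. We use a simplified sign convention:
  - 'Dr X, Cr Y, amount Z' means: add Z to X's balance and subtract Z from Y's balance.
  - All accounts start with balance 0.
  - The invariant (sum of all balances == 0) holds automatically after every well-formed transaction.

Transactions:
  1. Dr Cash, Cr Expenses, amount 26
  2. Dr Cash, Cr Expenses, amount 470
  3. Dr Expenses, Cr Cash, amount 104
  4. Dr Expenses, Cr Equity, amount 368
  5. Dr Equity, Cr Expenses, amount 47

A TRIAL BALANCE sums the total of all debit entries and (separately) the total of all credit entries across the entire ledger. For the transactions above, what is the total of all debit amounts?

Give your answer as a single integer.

Answer: 1015

Derivation:
Txn 1: debit+=26
Txn 2: debit+=470
Txn 3: debit+=104
Txn 4: debit+=368
Txn 5: debit+=47
Total debits = 1015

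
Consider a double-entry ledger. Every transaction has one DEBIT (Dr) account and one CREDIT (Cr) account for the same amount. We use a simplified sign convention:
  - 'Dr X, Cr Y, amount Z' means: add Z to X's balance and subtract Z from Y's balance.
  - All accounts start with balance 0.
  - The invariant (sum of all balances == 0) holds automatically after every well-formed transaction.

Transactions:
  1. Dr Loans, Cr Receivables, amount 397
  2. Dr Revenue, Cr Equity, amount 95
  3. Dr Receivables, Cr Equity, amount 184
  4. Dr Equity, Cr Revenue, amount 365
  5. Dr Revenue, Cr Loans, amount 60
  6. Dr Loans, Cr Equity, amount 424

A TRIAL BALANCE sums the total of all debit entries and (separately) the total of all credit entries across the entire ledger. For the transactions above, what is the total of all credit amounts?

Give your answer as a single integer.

Txn 1: credit+=397
Txn 2: credit+=95
Txn 3: credit+=184
Txn 4: credit+=365
Txn 5: credit+=60
Txn 6: credit+=424
Total credits = 1525

Answer: 1525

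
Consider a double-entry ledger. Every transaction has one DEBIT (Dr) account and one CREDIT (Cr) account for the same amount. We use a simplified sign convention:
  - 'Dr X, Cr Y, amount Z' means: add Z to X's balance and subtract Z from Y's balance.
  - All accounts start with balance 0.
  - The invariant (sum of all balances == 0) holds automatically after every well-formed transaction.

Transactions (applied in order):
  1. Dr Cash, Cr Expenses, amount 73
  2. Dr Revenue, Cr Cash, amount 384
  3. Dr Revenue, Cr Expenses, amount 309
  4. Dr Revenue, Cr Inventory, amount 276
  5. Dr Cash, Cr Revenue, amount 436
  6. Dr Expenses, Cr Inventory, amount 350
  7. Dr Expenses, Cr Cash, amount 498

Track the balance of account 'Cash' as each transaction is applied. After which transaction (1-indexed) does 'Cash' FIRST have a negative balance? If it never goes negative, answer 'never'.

Answer: 2

Derivation:
After txn 1: Cash=73
After txn 2: Cash=-311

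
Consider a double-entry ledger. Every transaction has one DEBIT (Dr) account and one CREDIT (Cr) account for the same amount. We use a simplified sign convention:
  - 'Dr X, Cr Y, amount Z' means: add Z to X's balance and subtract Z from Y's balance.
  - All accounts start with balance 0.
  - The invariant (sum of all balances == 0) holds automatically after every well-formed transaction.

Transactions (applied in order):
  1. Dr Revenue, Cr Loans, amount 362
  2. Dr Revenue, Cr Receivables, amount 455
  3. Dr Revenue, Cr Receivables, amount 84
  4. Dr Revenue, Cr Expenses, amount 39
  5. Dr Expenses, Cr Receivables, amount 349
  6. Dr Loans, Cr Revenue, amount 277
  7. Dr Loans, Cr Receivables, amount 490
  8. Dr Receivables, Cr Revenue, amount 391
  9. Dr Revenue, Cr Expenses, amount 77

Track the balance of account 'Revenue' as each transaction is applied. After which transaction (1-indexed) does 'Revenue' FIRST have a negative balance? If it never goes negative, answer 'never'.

After txn 1: Revenue=362
After txn 2: Revenue=817
After txn 3: Revenue=901
After txn 4: Revenue=940
After txn 5: Revenue=940
After txn 6: Revenue=663
After txn 7: Revenue=663
After txn 8: Revenue=272
After txn 9: Revenue=349

Answer: never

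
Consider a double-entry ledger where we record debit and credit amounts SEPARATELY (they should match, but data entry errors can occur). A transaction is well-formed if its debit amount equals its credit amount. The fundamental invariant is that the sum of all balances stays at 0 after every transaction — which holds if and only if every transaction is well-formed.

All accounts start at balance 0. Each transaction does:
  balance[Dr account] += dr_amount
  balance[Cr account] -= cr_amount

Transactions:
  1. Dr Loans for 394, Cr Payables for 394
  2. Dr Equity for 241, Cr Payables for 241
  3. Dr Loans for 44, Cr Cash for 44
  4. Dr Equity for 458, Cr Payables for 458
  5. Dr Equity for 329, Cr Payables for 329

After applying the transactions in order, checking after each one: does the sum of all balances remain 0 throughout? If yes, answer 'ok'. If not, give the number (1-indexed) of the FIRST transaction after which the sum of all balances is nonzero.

After txn 1: dr=394 cr=394 sum_balances=0
After txn 2: dr=241 cr=241 sum_balances=0
After txn 3: dr=44 cr=44 sum_balances=0
After txn 4: dr=458 cr=458 sum_balances=0
After txn 5: dr=329 cr=329 sum_balances=0

Answer: ok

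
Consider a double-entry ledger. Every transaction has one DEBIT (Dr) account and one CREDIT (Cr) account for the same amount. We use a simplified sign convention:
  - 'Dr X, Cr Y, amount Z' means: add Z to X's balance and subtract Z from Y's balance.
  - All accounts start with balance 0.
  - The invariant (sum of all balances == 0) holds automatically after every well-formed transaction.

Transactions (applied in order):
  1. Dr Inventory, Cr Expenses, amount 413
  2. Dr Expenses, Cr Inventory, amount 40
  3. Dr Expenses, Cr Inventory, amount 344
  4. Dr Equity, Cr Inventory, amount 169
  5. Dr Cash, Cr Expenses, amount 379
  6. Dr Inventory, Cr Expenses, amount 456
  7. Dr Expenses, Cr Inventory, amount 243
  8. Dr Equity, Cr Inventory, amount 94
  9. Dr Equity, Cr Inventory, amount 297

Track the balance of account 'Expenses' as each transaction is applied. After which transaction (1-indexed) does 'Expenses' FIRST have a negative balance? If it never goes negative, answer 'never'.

Answer: 1

Derivation:
After txn 1: Expenses=-413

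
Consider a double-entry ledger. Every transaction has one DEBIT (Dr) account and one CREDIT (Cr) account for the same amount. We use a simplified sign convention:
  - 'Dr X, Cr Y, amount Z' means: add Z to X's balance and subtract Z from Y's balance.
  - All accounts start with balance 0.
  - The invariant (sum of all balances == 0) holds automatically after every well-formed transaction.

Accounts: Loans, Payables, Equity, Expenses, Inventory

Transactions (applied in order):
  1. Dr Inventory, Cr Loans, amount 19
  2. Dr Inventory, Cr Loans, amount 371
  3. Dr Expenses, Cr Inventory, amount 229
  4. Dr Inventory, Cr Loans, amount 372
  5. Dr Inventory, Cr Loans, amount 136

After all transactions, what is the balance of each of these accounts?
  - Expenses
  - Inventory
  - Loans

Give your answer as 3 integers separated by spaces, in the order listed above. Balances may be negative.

Answer: 229 669 -898

Derivation:
After txn 1 (Dr Inventory, Cr Loans, amount 19): Inventory=19 Loans=-19
After txn 2 (Dr Inventory, Cr Loans, amount 371): Inventory=390 Loans=-390
After txn 3 (Dr Expenses, Cr Inventory, amount 229): Expenses=229 Inventory=161 Loans=-390
After txn 4 (Dr Inventory, Cr Loans, amount 372): Expenses=229 Inventory=533 Loans=-762
After txn 5 (Dr Inventory, Cr Loans, amount 136): Expenses=229 Inventory=669 Loans=-898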